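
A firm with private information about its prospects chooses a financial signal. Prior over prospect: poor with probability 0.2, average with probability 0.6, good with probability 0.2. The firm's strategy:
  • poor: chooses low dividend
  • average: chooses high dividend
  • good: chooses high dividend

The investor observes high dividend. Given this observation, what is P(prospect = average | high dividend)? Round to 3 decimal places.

0.750

P(high dividend) = 0.2·0 + 0.6·1 + 0.2·1 = 0.8
P(average | high dividend) = (0.6·1) / 0.8 = 0.6 / 0.8 = 0.75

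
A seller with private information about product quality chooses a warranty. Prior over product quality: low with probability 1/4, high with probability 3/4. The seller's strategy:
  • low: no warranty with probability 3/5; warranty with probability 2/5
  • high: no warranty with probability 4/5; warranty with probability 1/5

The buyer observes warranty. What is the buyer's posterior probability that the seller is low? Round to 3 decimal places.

P(warranty) = (1/4)·(2/5) + (3/4)·(1/5) = 1/4
P(low | warranty) = ((1/4)·(2/5)) / (1/4) = (1/10) / (1/4) = 2/5

0.400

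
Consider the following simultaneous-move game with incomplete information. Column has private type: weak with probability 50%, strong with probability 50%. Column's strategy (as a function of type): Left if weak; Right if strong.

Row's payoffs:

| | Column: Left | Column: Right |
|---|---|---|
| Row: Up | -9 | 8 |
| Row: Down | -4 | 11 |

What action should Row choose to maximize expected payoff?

Down

E[Up] = 0.5·(-9) + 0.5·(8) = -0.5
E[Down] = 0.5·(-4) + 0.5·(11) = 3.5
Best response: Down (3.5 is the largest).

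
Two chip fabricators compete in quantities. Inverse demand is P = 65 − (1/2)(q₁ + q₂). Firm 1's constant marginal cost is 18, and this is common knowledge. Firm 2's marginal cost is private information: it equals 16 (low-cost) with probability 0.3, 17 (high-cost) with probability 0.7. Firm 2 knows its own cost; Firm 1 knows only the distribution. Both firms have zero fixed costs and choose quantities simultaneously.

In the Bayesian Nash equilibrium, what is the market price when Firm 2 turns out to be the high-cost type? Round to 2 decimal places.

Type-c best response for Firm 2: q₂(c) = (65 − c) − q₁/2.
Firm 1 maximizes expected profit; its first-order condition is 65 − q₁ − (1/2)E[q₂] − 18 = 0.
Substituting E[q₂] and solving: E[c₂] = 16.7, so q₁ = (65 − 2·18 + 16.7)/(3/2) = 30.4667.
q₂(high-cost) = 32.7667, so P = 65 − (1/2)·(30.4667 + 32.7667) = 33.3833.

33.38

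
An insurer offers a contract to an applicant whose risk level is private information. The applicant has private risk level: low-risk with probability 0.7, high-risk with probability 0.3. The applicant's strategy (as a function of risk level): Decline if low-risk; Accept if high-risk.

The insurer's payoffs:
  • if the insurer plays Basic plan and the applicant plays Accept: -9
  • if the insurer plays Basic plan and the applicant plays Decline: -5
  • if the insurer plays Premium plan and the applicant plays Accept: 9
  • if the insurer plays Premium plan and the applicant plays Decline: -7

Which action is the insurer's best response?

Premium plan

E[Basic plan] = 0.7·(-5) + 0.3·(-9) = -6.2
E[Premium plan] = 0.7·(-7) + 0.3·(9) = -2.2
Best response: Premium plan (-2.2 is the largest).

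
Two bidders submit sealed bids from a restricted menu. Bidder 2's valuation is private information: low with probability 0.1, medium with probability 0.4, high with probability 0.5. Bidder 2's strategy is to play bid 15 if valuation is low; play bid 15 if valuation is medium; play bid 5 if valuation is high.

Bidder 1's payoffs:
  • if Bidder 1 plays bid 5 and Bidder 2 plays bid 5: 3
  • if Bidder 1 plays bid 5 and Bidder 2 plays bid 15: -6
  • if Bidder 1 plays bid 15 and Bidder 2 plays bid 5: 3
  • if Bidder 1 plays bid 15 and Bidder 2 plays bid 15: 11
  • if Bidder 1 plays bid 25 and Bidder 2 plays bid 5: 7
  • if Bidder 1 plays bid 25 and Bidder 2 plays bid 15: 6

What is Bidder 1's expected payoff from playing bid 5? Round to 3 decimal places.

E[bid 5] = 0.1·(-6) + 0.4·(-6) + 0.5·3 = (-0.6) + (-2.4) + 1.5 = -1.5

-1.500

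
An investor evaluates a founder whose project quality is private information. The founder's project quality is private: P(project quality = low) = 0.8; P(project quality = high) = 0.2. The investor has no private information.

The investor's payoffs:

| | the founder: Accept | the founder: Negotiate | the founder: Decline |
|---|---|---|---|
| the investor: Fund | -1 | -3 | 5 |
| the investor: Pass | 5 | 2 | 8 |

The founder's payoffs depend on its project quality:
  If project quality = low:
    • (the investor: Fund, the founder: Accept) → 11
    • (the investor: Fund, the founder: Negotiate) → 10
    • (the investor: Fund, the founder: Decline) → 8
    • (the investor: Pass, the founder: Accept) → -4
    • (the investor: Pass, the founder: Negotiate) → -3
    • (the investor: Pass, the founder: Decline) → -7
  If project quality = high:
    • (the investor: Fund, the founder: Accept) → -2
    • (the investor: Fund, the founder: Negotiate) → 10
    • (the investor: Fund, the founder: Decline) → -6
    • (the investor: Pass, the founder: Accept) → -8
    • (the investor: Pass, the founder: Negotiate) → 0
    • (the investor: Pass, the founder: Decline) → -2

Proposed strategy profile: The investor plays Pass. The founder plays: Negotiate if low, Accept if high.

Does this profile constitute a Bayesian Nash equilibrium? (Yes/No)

A profile is a BNE iff every type of every player is best-responding given beliefs about the other side.
The investor plays Pass: E[Pass] = 0.8·(2) + 0.2·(5) = 2.6; E[Fund] = -2.6. Best-responding. ✓
The founder (project quality low), facing Pass: Accept gives -4, Negotiate gives -3, Decline gives -7. Proposed Negotiate is best. ✓
The founder (project quality high), facing Pass: Accept gives -8, Negotiate gives 0, Decline gives -2. Proposed Accept is not best — profitable deviation exists. ✗

No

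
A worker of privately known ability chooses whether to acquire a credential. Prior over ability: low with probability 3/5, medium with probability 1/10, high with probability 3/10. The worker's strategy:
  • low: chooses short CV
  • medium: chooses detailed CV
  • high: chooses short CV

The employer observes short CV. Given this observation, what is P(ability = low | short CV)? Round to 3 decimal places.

0.667

Apply Bayes' rule using the sender's strategy as the likelihood.
P(short CV) = (3/5)·1 + (1/10)·0 + (3/10)·1 = 9/10
P(low | short CV) = ((3/5)·1) / (9/10) = (3/5) / (9/10) = 2/3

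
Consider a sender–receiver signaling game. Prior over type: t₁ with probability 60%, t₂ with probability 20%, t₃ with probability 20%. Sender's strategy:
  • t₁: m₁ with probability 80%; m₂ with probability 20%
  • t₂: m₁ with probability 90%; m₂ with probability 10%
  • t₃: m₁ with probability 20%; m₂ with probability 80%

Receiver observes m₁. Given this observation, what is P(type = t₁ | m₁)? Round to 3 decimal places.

P(m₁) = 0.6·0.8 + 0.2·0.9 + 0.2·0.2 = 0.7
P(t₁ | m₁) = (0.6·0.8) / 0.7 = 0.48 / 0.7 = 0.685714

0.686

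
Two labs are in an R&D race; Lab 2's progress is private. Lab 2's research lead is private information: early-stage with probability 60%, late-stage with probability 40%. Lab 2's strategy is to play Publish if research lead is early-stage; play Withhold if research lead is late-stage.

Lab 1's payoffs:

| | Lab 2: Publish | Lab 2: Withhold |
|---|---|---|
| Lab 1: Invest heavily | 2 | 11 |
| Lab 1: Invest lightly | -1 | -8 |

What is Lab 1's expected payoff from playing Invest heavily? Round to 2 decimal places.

Take the expectation over Lab 2's research lead, weighting each type's action by its prior probability.
E[Invest heavily] = 0.6·2 + 0.4·11 = 1.2 + 4.4 = 5.6

5.60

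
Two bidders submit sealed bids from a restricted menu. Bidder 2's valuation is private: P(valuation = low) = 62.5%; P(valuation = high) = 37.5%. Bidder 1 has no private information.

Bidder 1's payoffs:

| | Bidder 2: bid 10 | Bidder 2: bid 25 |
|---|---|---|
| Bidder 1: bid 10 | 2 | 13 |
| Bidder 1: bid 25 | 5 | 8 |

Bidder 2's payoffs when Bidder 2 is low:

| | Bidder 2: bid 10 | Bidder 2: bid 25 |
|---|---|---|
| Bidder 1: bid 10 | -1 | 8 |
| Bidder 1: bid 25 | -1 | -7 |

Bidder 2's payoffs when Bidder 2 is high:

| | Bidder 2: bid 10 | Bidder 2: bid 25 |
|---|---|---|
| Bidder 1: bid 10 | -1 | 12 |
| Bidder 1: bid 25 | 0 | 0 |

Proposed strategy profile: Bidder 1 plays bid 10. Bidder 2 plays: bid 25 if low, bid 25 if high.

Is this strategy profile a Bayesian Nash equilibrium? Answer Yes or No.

Yes

A profile is a BNE iff every type of every player is best-responding given beliefs about the other side.
Bidder 1 plays bid 10: E[bid 10] = 0.625·(13) + 0.375·(13) = 13; E[bid 25] = 8. Best-responding. ✓
Bidder 2 (valuation low), facing bid 10: bid 10 gives -1, bid 25 gives 8. Proposed bid 25 is best. ✓
Bidder 2 (valuation high), facing bid 10: bid 10 gives -1, bid 25 gives 12. Proposed bid 25 is best. ✓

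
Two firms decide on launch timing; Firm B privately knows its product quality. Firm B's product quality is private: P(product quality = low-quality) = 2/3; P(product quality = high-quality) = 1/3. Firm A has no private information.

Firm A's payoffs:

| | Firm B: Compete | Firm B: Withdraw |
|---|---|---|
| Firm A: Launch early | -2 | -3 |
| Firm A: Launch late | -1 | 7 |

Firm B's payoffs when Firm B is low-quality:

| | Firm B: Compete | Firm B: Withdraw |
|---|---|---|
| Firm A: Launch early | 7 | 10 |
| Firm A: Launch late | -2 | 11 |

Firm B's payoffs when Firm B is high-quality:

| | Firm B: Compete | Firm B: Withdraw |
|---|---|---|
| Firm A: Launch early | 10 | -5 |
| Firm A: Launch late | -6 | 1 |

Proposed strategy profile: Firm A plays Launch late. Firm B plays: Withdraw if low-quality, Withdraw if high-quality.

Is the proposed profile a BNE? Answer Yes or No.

Firm A plays Launch late: E[Launch late] = 2/3·(7) + 1/3·(7) = 7; E[Launch early] = -3. Best-responding. ✓
Firm B (product quality low-quality), facing Launch late: Compete gives -2, Withdraw gives 11. Proposed Withdraw is best. ✓
Firm B (product quality high-quality), facing Launch late: Compete gives -6, Withdraw gives 1. Proposed Withdraw is best. ✓

Yes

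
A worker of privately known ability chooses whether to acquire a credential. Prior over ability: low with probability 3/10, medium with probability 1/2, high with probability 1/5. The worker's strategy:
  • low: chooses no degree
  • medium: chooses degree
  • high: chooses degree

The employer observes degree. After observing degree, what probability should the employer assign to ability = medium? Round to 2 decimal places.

0.71

P(degree) = (3/10)·0 + (1/2)·1 + (1/5)·1 = 7/10
P(medium | degree) = ((1/2)·1) / (7/10) = (1/2) / (7/10) = 5/7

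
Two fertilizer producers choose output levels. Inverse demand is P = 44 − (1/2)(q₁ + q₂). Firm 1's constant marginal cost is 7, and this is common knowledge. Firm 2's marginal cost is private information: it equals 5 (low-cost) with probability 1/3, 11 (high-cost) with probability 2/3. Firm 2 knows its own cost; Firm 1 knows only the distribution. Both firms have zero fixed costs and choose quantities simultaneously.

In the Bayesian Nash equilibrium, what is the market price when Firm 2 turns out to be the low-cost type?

Firm 2 with cost c maximizes (44 − (1/2)(q₁+q₂) − c)·q₂, giving q₂(c) = (44 − c − (1/2)q₁).
E[c₂] = 1/3·5 + 2/3·11 = 9
Firm 1's FOC against E[q₂] yields q₁ = (44 − 2·7 + E[c₂])/(3/2) = (44 − 14 + 9)/(3/2) = 26.
q₂(low-cost) = 26, so P = 44 − (1/2)·(26 + 26) = 18.

18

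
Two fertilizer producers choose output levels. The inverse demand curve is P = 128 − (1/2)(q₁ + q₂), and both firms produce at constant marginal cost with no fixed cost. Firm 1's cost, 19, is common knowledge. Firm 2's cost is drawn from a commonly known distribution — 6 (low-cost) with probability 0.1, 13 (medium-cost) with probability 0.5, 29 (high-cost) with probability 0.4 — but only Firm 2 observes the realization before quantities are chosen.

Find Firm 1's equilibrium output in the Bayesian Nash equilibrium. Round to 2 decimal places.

72.47

Firm 2 with cost c maximizes (128 − (1/2)(q₁+q₂) − c)·q₂, giving q₂(c) = (128 − c − (1/2)q₁).
E[c₂] = 0.1·6 + 0.5·13 + 0.4·29 = 18.7
Firm 1's FOC against E[q₂] yields q₁ = (128 − 2·19 + E[c₂])/(3/2) = (128 − 38 + 18.7)/(3/2) = 72.4667.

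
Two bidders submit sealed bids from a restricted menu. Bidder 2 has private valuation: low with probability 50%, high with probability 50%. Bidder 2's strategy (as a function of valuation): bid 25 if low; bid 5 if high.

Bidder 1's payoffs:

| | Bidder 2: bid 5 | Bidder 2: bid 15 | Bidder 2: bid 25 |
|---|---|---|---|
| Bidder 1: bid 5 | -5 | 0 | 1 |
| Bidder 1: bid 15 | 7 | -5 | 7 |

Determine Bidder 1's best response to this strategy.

E[bid 5] = 0.5·(1) + 0.5·(-5) = -2
E[bid 15] = 0.5·(7) + 0.5·(7) = 7
Best response: bid 15 (7 is the largest).

bid 15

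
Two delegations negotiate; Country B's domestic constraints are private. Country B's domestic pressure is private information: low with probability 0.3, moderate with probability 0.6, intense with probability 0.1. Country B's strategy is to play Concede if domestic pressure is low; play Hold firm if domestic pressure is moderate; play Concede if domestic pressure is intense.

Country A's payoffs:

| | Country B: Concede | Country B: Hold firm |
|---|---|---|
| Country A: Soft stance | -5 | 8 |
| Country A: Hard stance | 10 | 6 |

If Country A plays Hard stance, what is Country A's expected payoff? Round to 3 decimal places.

7.600

Take the expectation over Country B's domestic pressure, weighting each type's action by its prior probability.
E[Hard stance] = 0.3·10 + 0.6·6 + 0.1·10 = 3 + 3.6 + 1 = 7.6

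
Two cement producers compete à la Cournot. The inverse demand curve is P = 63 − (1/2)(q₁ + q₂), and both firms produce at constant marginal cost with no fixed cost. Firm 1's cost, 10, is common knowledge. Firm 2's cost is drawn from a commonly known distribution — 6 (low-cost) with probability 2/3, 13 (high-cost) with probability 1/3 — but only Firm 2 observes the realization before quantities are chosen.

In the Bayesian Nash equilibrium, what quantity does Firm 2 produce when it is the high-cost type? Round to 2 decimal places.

Firm 2 with cost c maximizes (63 − (1/2)(q₁+q₂) − c)·q₂, giving q₂(c) = (63 − c − (1/2)q₁).
E[c₂] = 2/3·6 + 1/3·13 = 8.33333
Firm 1's FOC against E[q₂] yields q₁ = (63 − 2·10 + E[c₂])/(3/2) = (63 − 20 + 8.33333)/(3/2) = 34.2222.
q₂(high-cost) = (63 − 13 − (1/2)·34.2222) = 32.8889.

32.89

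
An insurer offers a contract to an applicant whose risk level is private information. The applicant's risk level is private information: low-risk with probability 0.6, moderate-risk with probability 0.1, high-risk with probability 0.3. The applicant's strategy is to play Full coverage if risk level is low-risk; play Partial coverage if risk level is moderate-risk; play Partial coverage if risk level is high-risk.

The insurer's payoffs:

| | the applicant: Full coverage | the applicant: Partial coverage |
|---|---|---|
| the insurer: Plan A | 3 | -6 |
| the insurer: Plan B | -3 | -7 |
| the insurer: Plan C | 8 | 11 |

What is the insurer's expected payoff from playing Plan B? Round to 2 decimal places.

E[Plan B] = 0.6·(-3) + 0.1·(-7) + 0.3·(-7) = (-1.8) + (-0.7) + (-2.1) = -4.6

-4.60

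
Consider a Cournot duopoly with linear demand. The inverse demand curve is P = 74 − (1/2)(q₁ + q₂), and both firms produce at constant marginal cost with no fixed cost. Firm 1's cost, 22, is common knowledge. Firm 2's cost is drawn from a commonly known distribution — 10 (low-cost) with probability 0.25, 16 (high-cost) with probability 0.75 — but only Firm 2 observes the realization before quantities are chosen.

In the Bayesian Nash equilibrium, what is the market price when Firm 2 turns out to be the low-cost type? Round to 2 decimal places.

Firm 2 with cost c maximizes (74 − (1/2)(q₁+q₂) − c)·q₂, giving q₂(c) = (74 − c − (1/2)q₁).
E[c₂] = 0.25·10 + 0.75·16 = 14.5
Firm 1's FOC against E[q₂] yields q₁ = (74 − 2·22 + E[c₂])/(3/2) = (74 − 44 + 14.5)/(3/2) = 29.6667.
q₂(low-cost) = 49.1667, so P = 74 − (1/2)·(29.6667 + 49.1667) = 34.5833.

34.58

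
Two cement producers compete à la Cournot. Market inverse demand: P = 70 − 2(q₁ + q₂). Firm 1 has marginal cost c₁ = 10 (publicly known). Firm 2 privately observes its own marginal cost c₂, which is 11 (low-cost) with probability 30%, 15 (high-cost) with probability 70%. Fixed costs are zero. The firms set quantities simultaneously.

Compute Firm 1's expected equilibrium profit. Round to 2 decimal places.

Type-c best response for Firm 2: q₂(c) = (70 − c)/4 − q₁/2.
Firm 1 maximizes expected profit; its first-order condition is 70 − 4q₁ − 2E[q₂] − 10 = 0.
Substituting E[q₂] and solving: E[c₂] = 13.8, so q₁ = (70 − 2·10 + 13.8)/6 = 10.6333.
E[P] = 70 − 2·(q₁ + E[q₂]) = 31.2667; Firm 1's expected profit = (E[P] − 10)·q₁ = (31.2667 − 10)·10.6333 = 226.136.

226.14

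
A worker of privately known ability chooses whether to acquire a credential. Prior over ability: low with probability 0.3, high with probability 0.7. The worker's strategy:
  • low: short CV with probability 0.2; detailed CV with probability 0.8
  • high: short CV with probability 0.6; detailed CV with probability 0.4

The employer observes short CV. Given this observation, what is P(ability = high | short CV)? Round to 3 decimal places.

0.875

P(short CV) = 0.3·0.2 + 0.7·0.6 = 0.48
P(high | short CV) = (0.7·0.6) / 0.48 = 0.42 / 0.48 = 0.875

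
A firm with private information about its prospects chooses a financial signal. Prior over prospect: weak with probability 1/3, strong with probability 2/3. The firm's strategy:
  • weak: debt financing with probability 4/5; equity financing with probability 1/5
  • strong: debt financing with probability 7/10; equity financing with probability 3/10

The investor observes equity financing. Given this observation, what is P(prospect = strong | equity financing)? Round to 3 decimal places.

0.750

P(equity financing) = (1/3)·(1/5) + (2/3)·(3/10) = 4/15
P(strong | equity financing) = ((2/3)·(3/10)) / (4/15) = (1/5) / (4/15) = 3/4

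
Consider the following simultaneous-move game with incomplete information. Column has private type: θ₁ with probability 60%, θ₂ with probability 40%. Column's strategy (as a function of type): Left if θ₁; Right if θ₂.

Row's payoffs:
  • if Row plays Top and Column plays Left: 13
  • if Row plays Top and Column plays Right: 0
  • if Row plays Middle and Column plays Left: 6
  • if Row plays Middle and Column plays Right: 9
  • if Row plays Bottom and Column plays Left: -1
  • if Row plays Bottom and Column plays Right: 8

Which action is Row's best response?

Compute Row's expected payoff for each action, taking the expectation over Column's type.
E[Top] = 0.6·(13) + 0.4·(0) = 7.8
E[Middle] = 0.6·(6) + 0.4·(9) = 7.2
E[Bottom] = 0.6·(-1) + 0.4·(8) = 2.6
Best response: Top (7.8 is the largest).

Top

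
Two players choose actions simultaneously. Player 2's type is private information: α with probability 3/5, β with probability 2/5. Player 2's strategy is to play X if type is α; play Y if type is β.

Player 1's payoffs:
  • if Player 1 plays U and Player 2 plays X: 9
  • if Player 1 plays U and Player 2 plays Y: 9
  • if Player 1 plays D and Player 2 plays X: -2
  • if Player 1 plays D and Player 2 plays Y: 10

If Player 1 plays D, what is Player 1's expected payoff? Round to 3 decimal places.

E[D] = 3/5·(-2) + 2/5·10 = (-6/5) + 4 = 14/5

2.800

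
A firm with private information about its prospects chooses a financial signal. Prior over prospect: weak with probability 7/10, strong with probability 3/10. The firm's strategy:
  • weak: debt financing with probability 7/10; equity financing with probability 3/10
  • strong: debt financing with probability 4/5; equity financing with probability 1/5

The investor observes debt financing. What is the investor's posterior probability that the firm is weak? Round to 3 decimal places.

Apply Bayes' rule using the sender's strategy as the likelihood.
P(debt financing) = (7/10)·(7/10) + (3/10)·(4/5) = 73/100
P(weak | debt financing) = ((7/10)·(7/10)) / (73/100) = (49/100) / (73/100) = 49/73

0.671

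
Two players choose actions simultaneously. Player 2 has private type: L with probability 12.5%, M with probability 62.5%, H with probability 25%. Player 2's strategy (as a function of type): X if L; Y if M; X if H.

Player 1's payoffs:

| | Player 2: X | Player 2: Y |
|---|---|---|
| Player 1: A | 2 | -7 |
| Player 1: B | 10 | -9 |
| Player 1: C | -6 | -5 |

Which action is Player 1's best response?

B

E[A] = 0.125·(2) + 0.625·(-7) + 0.25·(2) = -3.625
E[B] = 0.125·(10) + 0.625·(-9) + 0.25·(10) = -1.875
E[C] = 0.125·(-6) + 0.625·(-5) + 0.25·(-6) = -5.375
Best response: B (-1.875 is the largest).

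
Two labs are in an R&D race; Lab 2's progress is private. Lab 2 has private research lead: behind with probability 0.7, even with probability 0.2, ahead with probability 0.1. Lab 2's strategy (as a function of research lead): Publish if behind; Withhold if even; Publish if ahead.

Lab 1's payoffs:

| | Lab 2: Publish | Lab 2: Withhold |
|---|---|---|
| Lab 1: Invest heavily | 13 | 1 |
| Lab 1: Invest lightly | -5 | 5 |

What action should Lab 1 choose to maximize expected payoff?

E[Invest heavily] = 0.7·(13) + 0.2·(1) + 0.1·(13) = 10.6
E[Invest lightly] = 0.7·(-5) + 0.2·(5) + 0.1·(-5) = -3
Best response: Invest heavily (10.6 is the largest).

Invest heavily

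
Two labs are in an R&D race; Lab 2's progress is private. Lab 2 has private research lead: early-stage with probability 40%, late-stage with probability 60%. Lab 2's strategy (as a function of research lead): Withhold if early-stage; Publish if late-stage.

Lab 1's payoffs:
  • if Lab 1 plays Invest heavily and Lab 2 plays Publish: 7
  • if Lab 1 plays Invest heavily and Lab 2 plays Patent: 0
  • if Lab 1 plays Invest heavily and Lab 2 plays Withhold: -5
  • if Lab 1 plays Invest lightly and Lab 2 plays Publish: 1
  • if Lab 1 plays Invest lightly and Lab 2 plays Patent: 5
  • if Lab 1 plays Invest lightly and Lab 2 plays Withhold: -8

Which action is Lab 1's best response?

Compute Lab 1's expected payoff for each action, taking the expectation over Lab 2's type.
E[Invest heavily] = 0.4·(-5) + 0.6·(7) = 2.2
E[Invest lightly] = 0.4·(-8) + 0.6·(1) = -2.6
Best response: Invest heavily (2.2 is the largest).

Invest heavily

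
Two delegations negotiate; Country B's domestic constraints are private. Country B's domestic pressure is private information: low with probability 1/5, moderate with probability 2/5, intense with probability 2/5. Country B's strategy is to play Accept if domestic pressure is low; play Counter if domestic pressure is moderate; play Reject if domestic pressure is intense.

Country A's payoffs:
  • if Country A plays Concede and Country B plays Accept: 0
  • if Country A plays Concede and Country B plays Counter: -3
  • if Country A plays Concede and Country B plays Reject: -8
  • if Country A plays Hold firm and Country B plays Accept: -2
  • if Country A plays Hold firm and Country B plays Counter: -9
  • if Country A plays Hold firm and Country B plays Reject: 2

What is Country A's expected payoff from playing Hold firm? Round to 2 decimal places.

-3.20

Take the expectation over Country B's domestic pressure, weighting each type's action by its prior probability.
E[Hold firm] = 1/5·(-2) + 2/5·(-9) + 2/5·2 = (-2/5) + (-18/5) + 4/5 = -16/5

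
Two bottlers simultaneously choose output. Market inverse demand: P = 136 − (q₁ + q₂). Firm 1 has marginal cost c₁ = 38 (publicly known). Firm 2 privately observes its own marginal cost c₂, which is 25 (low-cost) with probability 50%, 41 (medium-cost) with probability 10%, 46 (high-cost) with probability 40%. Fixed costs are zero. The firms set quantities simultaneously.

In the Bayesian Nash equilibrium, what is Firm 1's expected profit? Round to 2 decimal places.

Type-c best response for Firm 2: q₂(c) = (136 − c)/2 − q₁/2.
Firm 1 maximizes expected profit; its first-order condition is 136 − 2q₁ − E[q₂] − 38 = 0.
Substituting E[q₂] and solving: E[c₂] = 35, so q₁ = (136 − 2·38 + 35)/3 = 31.6667.
E[P] = 136 − (q₁ + E[q₂]) = 69.6667; Firm 1's expected profit = (E[P] − 38)·q₁ = (69.6667 − 38)·31.6667 = 1002.78.

1002.78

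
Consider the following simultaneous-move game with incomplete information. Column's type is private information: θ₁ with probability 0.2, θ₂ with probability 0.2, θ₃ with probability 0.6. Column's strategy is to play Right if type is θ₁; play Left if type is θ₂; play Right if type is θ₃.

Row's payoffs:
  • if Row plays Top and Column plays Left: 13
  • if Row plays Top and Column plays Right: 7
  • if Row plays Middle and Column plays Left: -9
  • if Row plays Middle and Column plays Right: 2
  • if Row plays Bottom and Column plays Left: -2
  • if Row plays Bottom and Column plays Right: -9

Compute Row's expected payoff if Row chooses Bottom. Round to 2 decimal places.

-7.60

E[Bottom] = 0.2·(-9) + 0.2·(-2) + 0.6·(-9) = (-1.8) + (-0.4) + (-5.4) = -7.6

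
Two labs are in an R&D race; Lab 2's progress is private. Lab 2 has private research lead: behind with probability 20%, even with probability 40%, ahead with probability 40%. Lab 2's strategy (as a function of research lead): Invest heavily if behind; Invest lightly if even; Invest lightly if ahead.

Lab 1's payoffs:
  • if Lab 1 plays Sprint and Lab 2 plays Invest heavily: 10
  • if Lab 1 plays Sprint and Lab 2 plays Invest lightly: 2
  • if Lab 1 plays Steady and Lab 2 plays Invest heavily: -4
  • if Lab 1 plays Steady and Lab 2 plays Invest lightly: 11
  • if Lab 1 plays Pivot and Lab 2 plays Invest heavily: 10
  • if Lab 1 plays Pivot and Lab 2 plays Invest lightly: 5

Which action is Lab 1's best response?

E[Sprint] = 0.2·(10) + 0.4·(2) + 0.4·(2) = 3.6
E[Steady] = 0.2·(-4) + 0.4·(11) + 0.4·(11) = 8
E[Pivot] = 0.2·(10) + 0.4·(5) + 0.4·(5) = 6
Best response: Steady (8 is the largest).

Steady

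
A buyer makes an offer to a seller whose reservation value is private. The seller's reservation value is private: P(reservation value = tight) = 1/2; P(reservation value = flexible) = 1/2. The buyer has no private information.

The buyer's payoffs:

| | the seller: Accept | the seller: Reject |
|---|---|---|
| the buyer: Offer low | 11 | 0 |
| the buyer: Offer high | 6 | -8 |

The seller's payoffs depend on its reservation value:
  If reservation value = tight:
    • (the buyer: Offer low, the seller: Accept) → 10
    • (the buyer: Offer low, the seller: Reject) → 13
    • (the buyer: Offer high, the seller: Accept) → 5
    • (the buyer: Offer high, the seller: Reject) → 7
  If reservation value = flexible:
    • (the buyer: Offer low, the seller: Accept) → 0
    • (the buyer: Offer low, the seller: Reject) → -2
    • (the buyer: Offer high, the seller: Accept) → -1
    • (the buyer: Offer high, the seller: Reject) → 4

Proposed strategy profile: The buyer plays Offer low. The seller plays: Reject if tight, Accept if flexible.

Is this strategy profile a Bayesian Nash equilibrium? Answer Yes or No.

Yes

The buyer plays Offer low: E[Offer low] = 1/2·(0) + 1/2·(11) = 11/2; E[Offer high] = -1. Best-responding. ✓
The seller (reservation value tight), facing Offer low: Accept gives 10, Reject gives 13. Proposed Reject is best. ✓
The seller (reservation value flexible), facing Offer low: Accept gives 0, Reject gives -2. Proposed Accept is best. ✓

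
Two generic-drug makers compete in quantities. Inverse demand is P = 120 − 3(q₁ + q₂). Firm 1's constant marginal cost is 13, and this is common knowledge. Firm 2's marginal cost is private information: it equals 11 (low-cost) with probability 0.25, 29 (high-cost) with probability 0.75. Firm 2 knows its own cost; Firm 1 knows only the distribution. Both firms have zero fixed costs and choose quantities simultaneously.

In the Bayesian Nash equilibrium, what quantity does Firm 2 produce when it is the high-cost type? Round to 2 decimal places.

8.58

Firm 2 with cost c maximizes (120 − 3(q₁+q₂) − c)·q₂, giving q₂(c) = (120 − c − 3q₁)/6.
E[c₂] = 0.25·11 + 0.75·29 = 24.5
Firm 1's FOC against E[q₂] yields q₁ = (120 − 2·13 + E[c₂])/9 = (120 − 26 + 24.5)/9 = 13.1667.
q₂(high-cost) = (120 − 29 − 3·13.1667)/6 = 8.58333.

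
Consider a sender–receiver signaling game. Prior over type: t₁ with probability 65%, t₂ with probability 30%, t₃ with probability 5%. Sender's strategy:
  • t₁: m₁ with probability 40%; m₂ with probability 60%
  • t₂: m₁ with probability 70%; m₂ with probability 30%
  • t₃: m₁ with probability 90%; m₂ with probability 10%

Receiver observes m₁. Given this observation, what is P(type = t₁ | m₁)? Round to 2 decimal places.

P(m₁) = 0.65·0.4 + 0.3·0.7 + 0.05·0.9 = 0.515
P(t₁ | m₁) = (0.65·0.4) / 0.515 = 0.26 / 0.515 = 0.504854

0.50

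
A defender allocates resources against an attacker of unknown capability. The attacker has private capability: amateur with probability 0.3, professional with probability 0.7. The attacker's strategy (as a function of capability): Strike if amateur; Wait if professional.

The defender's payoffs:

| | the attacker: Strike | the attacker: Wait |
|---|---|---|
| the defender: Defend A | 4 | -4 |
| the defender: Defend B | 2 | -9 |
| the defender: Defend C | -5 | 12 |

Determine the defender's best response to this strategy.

Defend C

Compute the defender's expected payoff for each action, taking the expectation over the attacker's type.
E[Defend A] = 0.3·(4) + 0.7·(-4) = -1.6
E[Defend B] = 0.3·(2) + 0.7·(-9) = -5.7
E[Defend C] = 0.3·(-5) + 0.7·(12) = 6.9
Best response: Defend C (6.9 is the largest).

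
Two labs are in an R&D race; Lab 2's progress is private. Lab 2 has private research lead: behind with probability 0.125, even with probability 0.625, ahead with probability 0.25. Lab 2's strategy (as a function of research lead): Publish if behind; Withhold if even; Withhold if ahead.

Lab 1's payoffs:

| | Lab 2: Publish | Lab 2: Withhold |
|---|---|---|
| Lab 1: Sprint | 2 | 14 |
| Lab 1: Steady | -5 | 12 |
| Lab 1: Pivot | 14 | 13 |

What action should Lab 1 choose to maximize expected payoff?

E[Sprint] = 0.125·(2) + 0.625·(14) + 0.25·(14) = 12.5
E[Steady] = 0.125·(-5) + 0.625·(12) + 0.25·(12) = 9.875
E[Pivot] = 0.125·(14) + 0.625·(13) + 0.25·(13) = 13.125
Best response: Pivot (13.125 is the largest).

Pivot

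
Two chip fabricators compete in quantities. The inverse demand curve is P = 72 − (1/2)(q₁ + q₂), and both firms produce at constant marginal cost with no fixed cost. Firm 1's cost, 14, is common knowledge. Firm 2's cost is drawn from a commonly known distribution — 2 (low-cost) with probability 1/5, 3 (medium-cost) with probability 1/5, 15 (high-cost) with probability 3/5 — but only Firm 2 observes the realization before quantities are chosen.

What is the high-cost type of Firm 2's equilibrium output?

39

Type-c best response for Firm 2: q₂(c) = (72 − c) − q₁/2.
Firm 1 maximizes expected profit; its first-order condition is 72 − q₁ − (1/2)E[q₂] − 14 = 0.
Substituting E[q₂] and solving: E[c₂] = 10, so q₁ = (72 − 2·14 + 10)/(3/2) = 36.
q₂(high-cost) = (72 − 15 − (1/2)·36) = 39.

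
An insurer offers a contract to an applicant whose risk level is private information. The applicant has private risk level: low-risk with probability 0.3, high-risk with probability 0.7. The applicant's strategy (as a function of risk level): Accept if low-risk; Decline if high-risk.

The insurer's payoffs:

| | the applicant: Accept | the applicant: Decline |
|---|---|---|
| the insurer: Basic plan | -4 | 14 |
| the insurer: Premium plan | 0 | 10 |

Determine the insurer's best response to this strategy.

Basic plan

E[Basic plan] = 0.3·(-4) + 0.7·(14) = 8.6
E[Premium plan] = 0.3·(0) + 0.7·(10) = 7
Best response: Basic plan (8.6 is the largest).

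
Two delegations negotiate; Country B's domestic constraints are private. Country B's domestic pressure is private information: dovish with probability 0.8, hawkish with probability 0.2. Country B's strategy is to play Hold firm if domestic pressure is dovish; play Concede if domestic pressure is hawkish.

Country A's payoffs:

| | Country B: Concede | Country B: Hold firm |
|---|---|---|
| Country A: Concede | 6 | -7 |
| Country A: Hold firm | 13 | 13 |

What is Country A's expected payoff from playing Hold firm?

13

Take the expectation over Country B's domestic pressure, weighting each type's action by its prior probability.
E[Hold firm] = 0.8·13 + 0.2·13 = 10.4 + 2.6 = 13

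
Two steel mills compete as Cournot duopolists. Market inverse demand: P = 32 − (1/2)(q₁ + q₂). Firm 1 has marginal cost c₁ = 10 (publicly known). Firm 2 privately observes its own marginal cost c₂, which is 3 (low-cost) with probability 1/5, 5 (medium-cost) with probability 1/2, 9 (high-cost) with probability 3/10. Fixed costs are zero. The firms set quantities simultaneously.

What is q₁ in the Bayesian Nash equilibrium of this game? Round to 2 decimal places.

11.87

Each type of Firm 2 best-responds to q₁; Firm 1 best-responds to the expected q₂ over Firm 2's types.
Firm 2 with cost c maximizes (32 − (1/2)(q₁+q₂) − c)·q₂, giving q₂(c) = (32 − c − (1/2)q₁).
E[c₂] = 1/5·3 + 1/2·5 + 3/10·9 = 5.8
Firm 1's FOC against E[q₂] yields q₁ = (32 − 2·10 + E[c₂])/(3/2) = (32 − 20 + 5.8)/(3/2) = 11.8667.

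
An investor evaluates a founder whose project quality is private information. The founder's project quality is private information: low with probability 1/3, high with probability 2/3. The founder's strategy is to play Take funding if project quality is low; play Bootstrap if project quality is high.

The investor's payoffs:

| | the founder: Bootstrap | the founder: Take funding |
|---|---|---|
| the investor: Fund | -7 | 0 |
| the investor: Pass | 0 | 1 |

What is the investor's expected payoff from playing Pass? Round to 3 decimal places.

E[Pass] = 1/3·1 + 2/3·0 = 1/3 + 0 = 1/3

0.333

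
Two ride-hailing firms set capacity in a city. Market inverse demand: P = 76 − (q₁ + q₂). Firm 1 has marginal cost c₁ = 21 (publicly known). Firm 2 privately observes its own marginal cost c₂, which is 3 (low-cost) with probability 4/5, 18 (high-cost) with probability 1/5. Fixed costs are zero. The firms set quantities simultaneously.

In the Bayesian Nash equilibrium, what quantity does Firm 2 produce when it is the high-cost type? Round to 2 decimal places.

22.33

Each type of Firm 2 best-responds to q₁; Firm 1 best-responds to the expected q₂ over Firm 2's types.
Firm 2 with cost c maximizes (76 − (q₁+q₂) − c)·q₂, giving q₂(c) = (76 − c − q₁)/2.
E[c₂] = 4/5·3 + 1/5·18 = 6
Firm 1's FOC against E[q₂] yields q₁ = (76 − 2·21 + E[c₂])/3 = (76 − 42 + 6)/3 = 13.3333.
q₂(high-cost) = (76 − 18 − 13.3333)/2 = 22.3333.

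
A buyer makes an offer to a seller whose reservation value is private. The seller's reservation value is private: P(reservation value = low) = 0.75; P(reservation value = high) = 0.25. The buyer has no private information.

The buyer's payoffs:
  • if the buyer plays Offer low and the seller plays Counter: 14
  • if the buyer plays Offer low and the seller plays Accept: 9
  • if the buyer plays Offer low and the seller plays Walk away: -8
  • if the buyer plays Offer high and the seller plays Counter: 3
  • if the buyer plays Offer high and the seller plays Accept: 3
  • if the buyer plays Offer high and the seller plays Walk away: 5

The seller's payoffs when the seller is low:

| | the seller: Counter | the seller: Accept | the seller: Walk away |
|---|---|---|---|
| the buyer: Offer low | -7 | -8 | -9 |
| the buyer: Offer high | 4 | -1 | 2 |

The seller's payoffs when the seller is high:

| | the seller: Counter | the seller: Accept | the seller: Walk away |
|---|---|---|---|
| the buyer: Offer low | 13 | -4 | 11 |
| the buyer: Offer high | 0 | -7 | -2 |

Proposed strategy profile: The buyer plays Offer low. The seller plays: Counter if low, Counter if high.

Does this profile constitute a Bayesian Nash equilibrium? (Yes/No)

Yes

The buyer plays Offer low: E[Offer low] = 0.75·(14) + 0.25·(14) = 14; E[Offer high] = 3. Best-responding. ✓
The seller (reservation value low), facing Offer low: Counter gives -7, Accept gives -8, Walk away gives -9. Proposed Counter is best. ✓
The seller (reservation value high), facing Offer low: Counter gives 13, Accept gives -4, Walk away gives 11. Proposed Counter is best. ✓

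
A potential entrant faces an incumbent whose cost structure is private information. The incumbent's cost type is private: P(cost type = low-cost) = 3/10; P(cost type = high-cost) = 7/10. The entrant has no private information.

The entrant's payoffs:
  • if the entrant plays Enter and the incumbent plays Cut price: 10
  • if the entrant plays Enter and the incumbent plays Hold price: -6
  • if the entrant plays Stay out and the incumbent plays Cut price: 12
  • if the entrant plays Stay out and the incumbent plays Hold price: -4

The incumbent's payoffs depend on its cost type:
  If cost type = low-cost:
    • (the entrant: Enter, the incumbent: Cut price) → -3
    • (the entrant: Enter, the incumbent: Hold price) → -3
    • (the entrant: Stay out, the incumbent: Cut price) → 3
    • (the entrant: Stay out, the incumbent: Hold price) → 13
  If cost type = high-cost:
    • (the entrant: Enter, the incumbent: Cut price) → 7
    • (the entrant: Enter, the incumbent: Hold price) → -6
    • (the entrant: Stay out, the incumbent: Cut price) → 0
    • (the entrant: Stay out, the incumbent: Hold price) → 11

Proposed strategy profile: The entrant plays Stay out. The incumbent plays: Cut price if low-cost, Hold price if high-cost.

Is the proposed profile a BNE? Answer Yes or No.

The entrant plays Stay out: E[Stay out] = 3/10·(12) + 7/10·(-4) = 4/5; E[Enter] = -6/5. Best-responding. ✓
The incumbent (cost type low-cost), facing Stay out: Cut price gives 3, Hold price gives 13. Proposed Cut price is not best — profitable deviation exists. ✗
The incumbent (cost type high-cost), facing Stay out: Cut price gives 0, Hold price gives 11. Proposed Hold price is best. ✓

No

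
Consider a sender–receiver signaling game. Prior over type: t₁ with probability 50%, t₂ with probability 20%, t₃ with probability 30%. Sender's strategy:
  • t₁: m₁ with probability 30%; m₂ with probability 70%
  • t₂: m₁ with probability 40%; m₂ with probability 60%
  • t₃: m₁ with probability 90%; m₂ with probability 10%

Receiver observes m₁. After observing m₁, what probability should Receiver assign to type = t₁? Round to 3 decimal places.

0.300

P(m₁) = 0.5·0.3 + 0.2·0.4 + 0.3·0.9 = 0.5
P(t₁ | m₁) = (0.5·0.3) / 0.5 = 0.15 / 0.5 = 0.3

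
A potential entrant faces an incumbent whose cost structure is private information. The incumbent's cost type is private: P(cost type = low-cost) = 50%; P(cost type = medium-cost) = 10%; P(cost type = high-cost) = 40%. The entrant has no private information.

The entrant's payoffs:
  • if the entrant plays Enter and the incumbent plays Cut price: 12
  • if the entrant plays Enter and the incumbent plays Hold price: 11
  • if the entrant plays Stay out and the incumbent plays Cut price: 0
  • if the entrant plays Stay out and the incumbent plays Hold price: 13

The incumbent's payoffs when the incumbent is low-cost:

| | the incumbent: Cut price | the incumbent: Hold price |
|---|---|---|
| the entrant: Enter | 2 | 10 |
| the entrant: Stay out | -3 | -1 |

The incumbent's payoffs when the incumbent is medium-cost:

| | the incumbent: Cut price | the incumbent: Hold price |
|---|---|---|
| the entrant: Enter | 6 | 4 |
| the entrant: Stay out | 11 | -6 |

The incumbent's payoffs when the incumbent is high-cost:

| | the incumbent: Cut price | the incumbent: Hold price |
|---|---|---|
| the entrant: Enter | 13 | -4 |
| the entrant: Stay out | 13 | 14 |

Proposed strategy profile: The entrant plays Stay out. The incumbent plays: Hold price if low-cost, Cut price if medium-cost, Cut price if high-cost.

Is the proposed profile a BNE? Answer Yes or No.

No

The entrant plays Stay out: E[Stay out] = 0.5·(13) + 0.1·(0) + 0.4·(0) = 6.5; E[Enter] = 11.5. Not best-responding. ✗
The incumbent (cost type low-cost), facing Stay out: Cut price gives -3, Hold price gives -1. Proposed Hold price is best. ✓
The incumbent (cost type medium-cost), facing Stay out: Cut price gives 11, Hold price gives -6. Proposed Cut price is best. ✓
The incumbent (cost type high-cost), facing Stay out: Cut price gives 13, Hold price gives 14. Proposed Cut price is not best — profitable deviation exists. ✗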